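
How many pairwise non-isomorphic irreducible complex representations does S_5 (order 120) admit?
7

Reasoning: The number of irreducible complex representations of a finite group equals its number of conjugacy classes. Conjugacy classes in S_5 correspond to cycle types, i.e. partitions of 5; there are p(5) = 7 of them, so S_5 (order 120) has exactly 7 irreducible complex representations.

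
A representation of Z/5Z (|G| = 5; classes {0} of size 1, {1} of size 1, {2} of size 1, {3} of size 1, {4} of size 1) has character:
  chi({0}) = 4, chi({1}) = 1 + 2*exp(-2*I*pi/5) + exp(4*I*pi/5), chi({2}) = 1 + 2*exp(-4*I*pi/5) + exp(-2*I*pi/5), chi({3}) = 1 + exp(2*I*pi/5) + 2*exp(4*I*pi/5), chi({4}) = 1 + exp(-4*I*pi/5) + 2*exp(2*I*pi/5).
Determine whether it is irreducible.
Not irreducible (reducible): <chi, chi> = 6 > 1.

Why: <chi, chi> = (1/|G|) sum_C |C| * |chi(C)|^2 = (1/5)[1*|4|^2 + 1*|1 + 2*exp(-2*I*pi/5) + exp(4*I*pi/5)|^2 + 1*|1 + 2*exp(-4*I*pi/5) + exp(-2*I*pi/5)|^2 + 1*|1 + exp(2*I*pi/5) + 2*exp(4*I*pi/5)|^2 + 1*|1 + exp(-4*I*pi/5) + 2*exp(2*I*pi/5)|^2]
  = (1/5)[(16) + (6 + 2*exp(-2*I*pi/5) + 3*exp(-4*I*pi/5) + 3*exp(4*I*pi/5) + 2*exp(2*I*pi/5)) + (6 + 3*exp(-2*I*pi/5) + 2*exp(-4*I*pi/5) + 2*exp(4*I*pi/5) + 3*exp(2*I*pi/5)) + (6 + 3*exp(-2*I*pi/5) + 2*exp(-4*I*pi/5) + 2*exp(4*I*pi/5) + 3*exp(2*I*pi/5)) + (6 + 2*exp(-2*I*pi/5) + 3*exp(-4*I*pi/5) + 3*exp(4*I*pi/5) + 2*exp(2*I*pi/5))] = 30/5 = 6.
(Exp terms are combined using exp(i*s)*conj(exp(i*t)) = exp(i*(s-t)), and sums of them are collapsed using the identity that for every m > 1 the m distinct m-th roots of unity sum to 0, e.g. 1 + exp(2*I*pi/3) + exp(-2*I*pi/3) = 0.)
A character is irreducible iff <chi, chi> = 1, so this representation is reducible.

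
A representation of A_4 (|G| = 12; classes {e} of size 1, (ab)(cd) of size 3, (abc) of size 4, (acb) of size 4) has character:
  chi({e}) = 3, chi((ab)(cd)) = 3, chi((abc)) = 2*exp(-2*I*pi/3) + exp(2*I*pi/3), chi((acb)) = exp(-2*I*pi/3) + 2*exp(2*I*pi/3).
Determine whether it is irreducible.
Not irreducible (reducible): <chi, chi> = 5 > 1.

Derivation: <chi, chi> = (1/|G|) sum_C |C| * |chi(C)|^2 = (1/12)[1*|3|^2 + 3*|3|^2 + 4*|2*exp(-2*I*pi/3) + exp(2*I*pi/3)|^2 + 4*|exp(-2*I*pi/3) + 2*exp(2*I*pi/3)|^2]
  = (1/12)[(9) + (27) + (12) + (12)] = 60/12 = 5.
(Exp terms are combined using exp(i*s)*conj(exp(i*t)) = exp(i*(s-t)), and sums of them are collapsed using the identity that for every m > 1 the m distinct m-th roots of unity sum to 0, e.g. 1 + exp(2*I*pi/3) + exp(-2*I*pi/3) = 0.)
A character is irreducible iff <chi, chi> = 1, so this representation is reducible.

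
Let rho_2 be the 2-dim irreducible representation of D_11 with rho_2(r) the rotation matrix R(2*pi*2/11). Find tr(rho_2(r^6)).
chi_{rho_2}(r^6) = 2*cos(2*pi*2*6/11) = 2*cos(24*pi/11)

Reasoning: rho_2(r^6) is rotation by angle 2*pi*2*6/11, whose trace is 2*cos(2*pi*2*6/11) = 2*cos(24*pi/11).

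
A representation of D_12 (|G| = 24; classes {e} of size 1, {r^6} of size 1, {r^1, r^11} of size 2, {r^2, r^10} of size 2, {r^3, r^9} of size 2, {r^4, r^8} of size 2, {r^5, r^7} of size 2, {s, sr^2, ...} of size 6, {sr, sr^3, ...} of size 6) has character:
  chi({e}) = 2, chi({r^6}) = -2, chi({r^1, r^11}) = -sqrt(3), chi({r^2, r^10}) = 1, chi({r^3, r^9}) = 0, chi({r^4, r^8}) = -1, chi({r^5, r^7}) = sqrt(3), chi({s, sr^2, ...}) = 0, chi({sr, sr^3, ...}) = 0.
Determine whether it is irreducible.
Irreducible: <chi, chi> = 1.

Argument: <chi, chi> = (1/|G|) sum_C |C| * |chi(C)|^2 = (1/24)[1*|2|^2 + 1*|-2|^2 + 2*|-sqrt(3)|^2 + 2*|1|^2 + 2*|0|^2 + 2*|-1|^2 + 2*|sqrt(3)|^2 + 6*|0|^2 + 6*|0|^2]
  = (1/24)[(4) + (4) + (6) + (2) + (0) + (2) + (6) + (0) + (0)] = 24/24 = 1.
A character is irreducible iff <chi, chi> = 1, so this representation is irreducible.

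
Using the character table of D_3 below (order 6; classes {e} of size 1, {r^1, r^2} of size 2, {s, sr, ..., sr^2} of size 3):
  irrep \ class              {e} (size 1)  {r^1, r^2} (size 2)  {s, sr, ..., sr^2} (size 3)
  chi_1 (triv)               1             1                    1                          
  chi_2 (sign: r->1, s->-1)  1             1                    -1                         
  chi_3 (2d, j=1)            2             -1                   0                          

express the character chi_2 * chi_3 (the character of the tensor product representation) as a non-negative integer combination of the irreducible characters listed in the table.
chi_2 tensor chi_3 = chi_3 (all other irreducibles have multiplicity 0).

Reasoning: The character of a tensor product is the pointwise product (chi_2 * chi_3)(C) = chi_2(C) * chi_3(C):
  {e}: (1)*(2), {r^1, r^2}: (1)*(-1), {s, sr, ..., sr^2}: (-1)*(0)
so (chi_2 * chi_3) takes values
  {e} -> 2, {r^1, r^2} -> -1, {s, sr, ..., sr^2} -> 0.
Now take the inner product of this character with each irreducible chi from the table, <chi_2*chi_3, chi> = (1/6) sum_C |C| (chi_2*chi_3)(C) conj(chi(C)):
  <chi_2*chi_3, chi_1> = (1/6)[1*(2)*conj(1) + 2*(-1)*conj(1) + 3*(0)*conj(1)]
      = (1/6)[(2) + (-2) + (0)] = 0/6 = 0
  <chi_2*chi_3, chi_2> = (1/6)[1*(2)*conj(1) + 2*(-1)*conj(1) + 3*(0)*conj(-1)]
      = (1/6)[(2) + (-2) + (0)] = 0/6 = 0
  <chi_2*chi_3, chi_3> = (1/6)[1*(2)*conj(2) + 2*(-1)*conj(-1) + 3*(0)*conj(0)]
      = (1/6)[(4) + (2) + (0)] = 6/6 = 1
Hence the multiplicities are chi_3: 1. Dimension check: dim(chi_2)*dim(chi_3) = 1*2 = 2 and sum (mult * dim) = 1*2 = 2.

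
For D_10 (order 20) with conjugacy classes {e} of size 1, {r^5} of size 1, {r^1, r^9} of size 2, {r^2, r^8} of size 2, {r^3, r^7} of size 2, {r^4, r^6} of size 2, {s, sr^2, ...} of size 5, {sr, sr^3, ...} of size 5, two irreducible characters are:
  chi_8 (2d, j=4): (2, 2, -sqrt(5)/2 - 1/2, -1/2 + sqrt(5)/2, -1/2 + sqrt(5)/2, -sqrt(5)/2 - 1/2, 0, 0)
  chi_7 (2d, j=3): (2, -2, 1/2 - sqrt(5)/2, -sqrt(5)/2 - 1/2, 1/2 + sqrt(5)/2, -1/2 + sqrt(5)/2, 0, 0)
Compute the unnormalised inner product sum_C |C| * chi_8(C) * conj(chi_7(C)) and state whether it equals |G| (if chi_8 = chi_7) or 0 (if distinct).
Sum = 0; so <chi_8, chi_7> = 0 (distinct irreducibles are orthogonal).

Solution. Compute term by term over conjugacy classes (|C| * chi_8(C) * conj(chi_7(C))):
  1*(2)*conj(2) + 1*(2)*conj(-2) + 2*(-sqrt(5)/2 - 1/2)*conj(1/2 - sqrt(5)/2) + 2*(-1/2 + sqrt(5)/2)*conj(-sqrt(5)/2 - 1/2) + 2*(-1/2 + sqrt(5)/2)*conj(1/2 + sqrt(5)/2) + 2*(-sqrt(5)/2 - 1/2)*conj(-1/2 + sqrt(5)/2) + 5*(0)*conj(0) + 5*(0)*conj(0)
  = (4) + (-4) + (2) + (-2) + (2) + (-2) + (0) + (0)
  = 0.
Dividing by |G| = 20 gives 0/20 = 0, matching the row-orthogonality relation <chi_8, chi_7> = [chi_8 = chi_7].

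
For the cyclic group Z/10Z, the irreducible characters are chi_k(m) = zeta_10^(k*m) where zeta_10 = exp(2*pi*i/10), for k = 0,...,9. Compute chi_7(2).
chi_7(2) = zeta_10^14 = exp(4*I*pi/5)

Derivation: chi_7(2) = zeta_10^(7*2) = zeta_10^14. Since zeta_10^10 = 1, this equals zeta_10^4 = exp(2*pi*i*4/10) = exp(4*I*pi/5).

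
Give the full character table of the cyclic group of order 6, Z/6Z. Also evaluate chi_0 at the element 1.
Character table of Z/6Z (irreps indexed chi_0,...,chi_5 with chi_k(m) = zeta_6^(k*m), zeta_6 = exp(2*pi*i/6)):
  irrep \ class  {0} (size 1)  {1} (size 1)    {2} (size 1)    {3} (size 1)  {4} (size 1)    {5} (size 1)  
  chi_0          1             1               1               1             1               1             
  chi_1          1             exp(I*pi/3)     exp(2*I*pi/3)   -1            exp(-2*I*pi/3)  exp(-I*pi/3)  
  chi_2          1             exp(2*I*pi/3)   exp(-2*I*pi/3)  1             exp(2*I*pi/3)   exp(-2*I*pi/3)
  chi_3          1             -1              1               -1            1               -1            
  chi_4          1             exp(-2*I*pi/3)  exp(2*I*pi/3)   1             exp(-2*I*pi/3)  exp(2*I*pi/3) 
  chi_5          1             exp(-I*pi/3)    exp(-2*I*pi/3)  -1            exp(2*I*pi/3)   exp(I*pi/3)   

Spot check: chi_0(1) = zeta_6^(0*1) = zeta_6^0 = 1.

Derivation: Z/6Z is abelian, so all 6 irreducible complex representations are 1-dimensional. They are given by chi_k(m) = zeta_6^(k*m) for k = 0,...,5. Row orthogonality: sum_m chi_k(m) conj(chi_l(m)) = 6 * [k = l].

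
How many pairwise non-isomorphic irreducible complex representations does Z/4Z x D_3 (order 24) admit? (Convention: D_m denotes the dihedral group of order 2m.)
12

Proof sketch: The number of irreducible complex representations of a finite group equals its number of conjugacy classes. For a direct product, #classes(G x H) = #classes(G) * #classes(H). Z/4Z has 4 classes (abelian), D_3 has 3 classes, so 4 * 3 = 12, so Z/4Z x D_3 (order 24) has exactly 12 irreducible complex representations.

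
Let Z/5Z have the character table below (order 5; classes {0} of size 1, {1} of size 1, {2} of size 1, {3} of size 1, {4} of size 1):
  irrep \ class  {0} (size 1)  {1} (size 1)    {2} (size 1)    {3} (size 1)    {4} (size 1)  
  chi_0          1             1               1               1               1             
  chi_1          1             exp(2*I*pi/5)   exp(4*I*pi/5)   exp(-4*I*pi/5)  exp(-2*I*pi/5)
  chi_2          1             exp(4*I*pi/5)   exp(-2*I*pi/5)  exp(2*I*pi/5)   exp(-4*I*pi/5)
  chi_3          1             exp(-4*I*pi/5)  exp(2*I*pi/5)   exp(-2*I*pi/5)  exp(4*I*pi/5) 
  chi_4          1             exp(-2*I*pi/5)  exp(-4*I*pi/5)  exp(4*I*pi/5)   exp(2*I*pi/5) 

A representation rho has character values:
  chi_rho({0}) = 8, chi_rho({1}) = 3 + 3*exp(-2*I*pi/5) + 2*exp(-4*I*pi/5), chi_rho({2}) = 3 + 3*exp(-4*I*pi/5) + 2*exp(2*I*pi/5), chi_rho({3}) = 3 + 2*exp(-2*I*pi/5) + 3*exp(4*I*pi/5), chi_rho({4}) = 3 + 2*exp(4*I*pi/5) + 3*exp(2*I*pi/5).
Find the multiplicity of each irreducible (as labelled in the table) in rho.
Multiplicities: chi_0: 3, chi_1: 0, chi_2: 0, chi_3: 2, chi_4: 3.

Details: Use <chi_rho, chi> = (1/|G|) sum_C |C| * chi_rho(C) * conj(chi(C)) with |G| = 5 for each irreducible chi in the table:
  <chi_rho, chi_0> = (1/5)[1*(8)*conj(1) + 1*(3 + 3*exp(-2*I*pi/5) + 2*exp(-4*I*pi/5))*conj(1) + 1*(3 + 3*exp(-4*I*pi/5) + 2*exp(2*I*pi/5))*conj(1) + 1*(3 + 2*exp(-2*I*pi/5) + 3*exp(4*I*pi/5))*conj(1) + 1*(3 + 2*exp(4*I*pi/5) + 3*exp(2*I*pi/5))*conj(1)]
      = (1/5)[(8) + (3 + 3*exp(-2*I*pi/5) + 2*exp(-4*I*pi/5)) + (3 + 3*exp(-4*I*pi/5) + 2*exp(2*I*pi/5)) + (3 + 2*exp(-2*I*pi/5) + 3*exp(4*I*pi/5)) + (3 + 2*exp(4*I*pi/5) + 3*exp(2*I*pi/5))] = 15/5 = 3
  <chi_rho, chi_1> = (1/5)[1*(8)*conj(1) + 1*(3 + 3*exp(-2*I*pi/5) + 2*exp(-4*I*pi/5))*conj(exp(2*I*pi/5)) + 1*(3 + 3*exp(-4*I*pi/5) + 2*exp(2*I*pi/5))*conj(exp(4*I*pi/5)) + 1*(3 + 2*exp(-2*I*pi/5) + 3*exp(4*I*pi/5))*conj(exp(-4*I*pi/5)) + 1*(3 + 2*exp(4*I*pi/5) + 3*exp(2*I*pi/5))*conj(exp(-2*I*pi/5))]
      = (1/5)[(8) + (3*exp(-2*I*pi/5) + 3*exp(-4*I*pi/5) + 2*exp(4*I*pi/5)) + (2*exp(-2*I*pi/5) + 3*exp(-4*I*pi/5) + 3*exp(2*I*pi/5)) + (3*exp(-2*I*pi/5) + 3*exp(4*I*pi/5) + 2*exp(2*I*pi/5)) + (2*exp(-4*I*pi/5) + 3*exp(4*I*pi/5) + 3*exp(2*I*pi/5))] = 0/5 = 0
  <chi_rho, chi_2> = (1/5)[1*(8)*conj(1) + 1*(3 + 3*exp(-2*I*pi/5) + 2*exp(-4*I*pi/5))*conj(exp(4*I*pi/5)) + 1*(3 + 3*exp(-4*I*pi/5) + 2*exp(2*I*pi/5))*conj(exp(-2*I*pi/5)) + 1*(3 + 2*exp(-2*I*pi/5) + 3*exp(4*I*pi/5))*conj(exp(2*I*pi/5)) + 1*(3 + 2*exp(4*I*pi/5) + 3*exp(2*I*pi/5))*conj(exp(-4*I*pi/5))]
      = (1/5)[(8) + (3*exp(-4*I*pi/5) + 3*exp(4*I*pi/5) + 2*exp(2*I*pi/5)) + (3*exp(-2*I*pi/5) + 2*exp(4*I*pi/5) + 3*exp(2*I*pi/5)) + (3*exp(-2*I*pi/5) + 2*exp(-4*I*pi/5) + 3*exp(2*I*pi/5)) + (2*exp(-2*I*pi/5) + 3*exp(-4*I*pi/5) + 3*exp(4*I*pi/5))] = 0/5 = 0
  <chi_rho, chi_3> = (1/5)[1*(8)*conj(1) + 1*(3 + 3*exp(-2*I*pi/5) + 2*exp(-4*I*pi/5))*conj(exp(-4*I*pi/5)) + 1*(3 + 3*exp(-4*I*pi/5) + 2*exp(2*I*pi/5))*conj(exp(2*I*pi/5)) + 1*(3 + 2*exp(-2*I*pi/5) + 3*exp(4*I*pi/5))*conj(exp(-2*I*pi/5)) + 1*(3 + 2*exp(4*I*pi/5) + 3*exp(2*I*pi/5))*conj(exp(4*I*pi/5))]
      = (1/5)[(8) + (2 + 3*exp(4*I*pi/5) + 3*exp(2*I*pi/5)) + (2 + 3*exp(-2*I*pi/5) + 3*exp(4*I*pi/5)) + (2 + 3*exp(-4*I*pi/5) + 3*exp(2*I*pi/5)) + (2 + 3*exp(-2*I*pi/5) + 3*exp(-4*I*pi/5))] = 10/5 = 2
  <chi_rho, chi_4> = (1/5)[1*(8)*conj(1) + 1*(3 + 3*exp(-2*I*pi/5) + 2*exp(-4*I*pi/5))*conj(exp(-2*I*pi/5)) + 1*(3 + 3*exp(-4*I*pi/5) + 2*exp(2*I*pi/5))*conj(exp(-4*I*pi/5)) + 1*(3 + 2*exp(-2*I*pi/5) + 3*exp(4*I*pi/5))*conj(exp(4*I*pi/5)) + 1*(3 + 2*exp(4*I*pi/5) + 3*exp(2*I*pi/5))*conj(exp(2*I*pi/5))]
      = (1/5)[(8) + (3 + 2*exp(-2*I*pi/5) + 3*exp(2*I*pi/5)) + (3 + 2*exp(-4*I*pi/5) + 3*exp(4*I*pi/5)) + (3 + 3*exp(-4*I*pi/5) + 2*exp(4*I*pi/5)) + (3 + 3*exp(-2*I*pi/5) + 2*exp(2*I*pi/5))] = 15/5 = 3
(Exp terms are combined using exp(i*s)*conj(exp(i*t)) = exp(i*(s-t)), and sums of them are collapsed using the identity that for every m > 1 the m distinct m-th roots of unity sum to 0, e.g. 1 + exp(2*I*pi/3) + exp(-2*I*pi/3) = 0.)
Dimension check: dim(rho) = sum (mult * dim) = 3*1 + 0*1 + 0*1 + 2*1 + 3*1 = 8 = chi_rho(e) = 8.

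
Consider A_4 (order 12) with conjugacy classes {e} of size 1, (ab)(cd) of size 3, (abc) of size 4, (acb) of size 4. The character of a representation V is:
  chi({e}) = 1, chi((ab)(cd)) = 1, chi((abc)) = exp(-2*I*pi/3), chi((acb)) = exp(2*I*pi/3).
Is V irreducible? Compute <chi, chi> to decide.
Irreducible: <chi, chi> = 1.

Proof sketch: <chi, chi> = (1/|G|) sum_C |C| * |chi(C)|^2 = (1/12)[1*|1|^2 + 3*|1|^2 + 4*|exp(-2*I*pi/3)|^2 + 4*|exp(2*I*pi/3)|^2]
  = (1/12)[(1) + (3) + (4) + (4)] = 12/12 = 1.
(Exp terms are combined using exp(i*s)*conj(exp(i*t)) = exp(i*(s-t)), and sums of them are collapsed using the identity that for every m > 1 the m distinct m-th roots of unity sum to 0, e.g. 1 + exp(2*I*pi/3) + exp(-2*I*pi/3) = 0.)
A character is irreducible iff <chi, chi> = 1, so this representation is irreducible.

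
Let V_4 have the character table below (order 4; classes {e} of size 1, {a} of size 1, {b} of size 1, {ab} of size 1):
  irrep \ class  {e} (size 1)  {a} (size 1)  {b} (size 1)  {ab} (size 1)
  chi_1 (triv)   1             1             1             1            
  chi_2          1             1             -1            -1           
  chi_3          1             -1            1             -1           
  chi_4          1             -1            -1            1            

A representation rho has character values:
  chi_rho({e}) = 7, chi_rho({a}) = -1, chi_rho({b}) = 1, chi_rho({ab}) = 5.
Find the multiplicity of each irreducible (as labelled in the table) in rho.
Multiplicities: chi_1: 3, chi_2: 0, chi_3: 1, chi_4: 3.

Why: Use <chi_rho, chi> = (1/|G|) sum_C |C| * chi_rho(C) * conj(chi(C)) with |G| = 4 for each irreducible chi in the table:
  <chi_rho, chi_1> = (1/4)[1*(7)*conj(1) + 1*(-1)*conj(1) + 1*(1)*conj(1) + 1*(5)*conj(1)]
      = (1/4)[(7) + (-1) + (1) + (5)] = 12/4 = 3
  <chi_rho, chi_2> = (1/4)[1*(7)*conj(1) + 1*(-1)*conj(1) + 1*(1)*conj(-1) + 1*(5)*conj(-1)]
      = (1/4)[(7) + (-1) + (-1) + (-5)] = 0/4 = 0
  <chi_rho, chi_3> = (1/4)[1*(7)*conj(1) + 1*(-1)*conj(-1) + 1*(1)*conj(1) + 1*(5)*conj(-1)]
      = (1/4)[(7) + (1) + (1) + (-5)] = 4/4 = 1
  <chi_rho, chi_4> = (1/4)[1*(7)*conj(1) + 1*(-1)*conj(-1) + 1*(1)*conj(-1) + 1*(5)*conj(1)]
      = (1/4)[(7) + (1) + (-1) + (5)] = 12/4 = 3
Dimension check: dim(rho) = sum (mult * dim) = 3*1 + 0*1 + 1*1 + 3*1 = 7 = chi_rho(e) = 7.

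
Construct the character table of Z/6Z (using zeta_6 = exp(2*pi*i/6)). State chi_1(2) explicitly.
Character table of Z/6Z (irreps indexed chi_0,...,chi_5 with chi_k(m) = zeta_6^(k*m), zeta_6 = exp(2*pi*i/6)):
  irrep \ class  {0} (size 1)  {1} (size 1)    {2} (size 1)    {3} (size 1)  {4} (size 1)    {5} (size 1)  
  chi_0          1             1               1               1             1               1             
  chi_1          1             exp(I*pi/3)     exp(2*I*pi/3)   -1            exp(-2*I*pi/3)  exp(-I*pi/3)  
  chi_2          1             exp(2*I*pi/3)   exp(-2*I*pi/3)  1             exp(2*I*pi/3)   exp(-2*I*pi/3)
  chi_3          1             -1              1               -1            1               -1            
  chi_4          1             exp(-2*I*pi/3)  exp(2*I*pi/3)   1             exp(-2*I*pi/3)  exp(2*I*pi/3) 
  chi_5          1             exp(-I*pi/3)    exp(-2*I*pi/3)  -1            exp(2*I*pi/3)   exp(I*pi/3)   

Spot check: chi_1(2) = zeta_6^(1*2) = zeta_6^2 = exp(2*I*pi/3).

Reasoning: Z/6Z is abelian, so all 6 irreducible complex representations are 1-dimensional. They are given by chi_k(m) = zeta_6^(k*m) for k = 0,...,5. Row orthogonality: sum_m chi_k(m) conj(chi_l(m)) = 6 * [k = l].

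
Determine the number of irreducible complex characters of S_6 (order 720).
11

Argument: The number of irreducible complex representations of a finite group equals its number of conjugacy classes. Conjugacy classes in S_6 correspond to cycle types, i.e. partitions of 6; there are p(6) = 11 of them, so S_6 (order 720) has exactly 11 irreducible complex representations.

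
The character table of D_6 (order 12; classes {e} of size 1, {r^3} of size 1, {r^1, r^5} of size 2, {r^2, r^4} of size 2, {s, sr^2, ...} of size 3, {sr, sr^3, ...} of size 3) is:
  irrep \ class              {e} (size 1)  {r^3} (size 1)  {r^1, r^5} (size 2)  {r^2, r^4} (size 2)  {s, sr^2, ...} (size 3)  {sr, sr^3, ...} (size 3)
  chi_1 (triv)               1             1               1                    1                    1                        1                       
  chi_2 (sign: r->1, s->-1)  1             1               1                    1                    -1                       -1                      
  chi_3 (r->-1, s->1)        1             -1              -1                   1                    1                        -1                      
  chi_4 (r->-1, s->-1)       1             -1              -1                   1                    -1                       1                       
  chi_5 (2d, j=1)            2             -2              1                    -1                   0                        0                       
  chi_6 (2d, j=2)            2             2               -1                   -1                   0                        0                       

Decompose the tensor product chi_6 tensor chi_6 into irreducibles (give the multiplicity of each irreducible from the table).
chi_6 tensor chi_6 = chi_1 + chi_2 + chi_6 (all other irreducibles have multiplicity 0).

Working: The character of a tensor product is the pointwise product (chi_6 * chi_6)(C) = chi_6(C) * chi_6(C):
  {e}: (2)*(2), {r^3}: (2)*(2), {r^1, r^5}: (-1)*(-1), {r^2, r^4}: (-1)*(-1), {s, sr^2, ...}: (0)*(0), {sr, sr^3, ...}: (0)*(0)
so (chi_6 * chi_6) takes values
  {e} -> 4, {r^3} -> 4, {r^1, r^5} -> 1, {r^2, r^4} -> 1, {s, sr^2, ...} -> 0, {sr, sr^3, ...} -> 0.
Now take the inner product of this character with each irreducible chi from the table, <chi_6*chi_6, chi> = (1/12) sum_C |C| (chi_6*chi_6)(C) conj(chi(C)):
  <chi_6*chi_6, chi_1> = (1/12)[1*(4)*conj(1) + 1*(4)*conj(1) + 2*(1)*conj(1) + 2*(1)*conj(1) + 3*(0)*conj(1) + 3*(0)*conj(1)]
      = (1/12)[(4) + (4) + (2) + (2) + (0) + (0)] = 12/12 = 1
  <chi_6*chi_6, chi_2> = (1/12)[1*(4)*conj(1) + 1*(4)*conj(1) + 2*(1)*conj(1) + 2*(1)*conj(1) + 3*(0)*conj(-1) + 3*(0)*conj(-1)]
      = (1/12)[(4) + (4) + (2) + (2) + (0) + (0)] = 12/12 = 1
  <chi_6*chi_6, chi_3> = (1/12)[1*(4)*conj(1) + 1*(4)*conj(-1) + 2*(1)*conj(-1) + 2*(1)*conj(1) + 3*(0)*conj(1) + 3*(0)*conj(-1)]
      = (1/12)[(4) + (-4) + (-2) + (2) + (0) + (0)] = 0/12 = 0
  <chi_6*chi_6, chi_4> = (1/12)[1*(4)*conj(1) + 1*(4)*conj(-1) + 2*(1)*conj(-1) + 2*(1)*conj(1) + 3*(0)*conj(-1) + 3*(0)*conj(1)]
      = (1/12)[(4) + (-4) + (-2) + (2) + (0) + (0)] = 0/12 = 0
  <chi_6*chi_6, chi_5> = (1/12)[1*(4)*conj(2) + 1*(4)*conj(-2) + 2*(1)*conj(1) + 2*(1)*conj(-1) + 3*(0)*conj(0) + 3*(0)*conj(0)]
      = (1/12)[(8) + (-8) + (2) + (-2) + (0) + (0)] = 0/12 = 0
  <chi_6*chi_6, chi_6> = (1/12)[1*(4)*conj(2) + 1*(4)*conj(2) + 2*(1)*conj(-1) + 2*(1)*conj(-1) + 3*(0)*conj(0) + 3*(0)*conj(0)]
      = (1/12)[(8) + (8) + (-2) + (-2) + (0) + (0)] = 12/12 = 1
Hence the multiplicities are chi_1: 1, chi_2: 1, chi_6: 1. Dimension check: dim(chi_6)*dim(chi_6) = 2*2 = 4 and sum (mult * dim) = 1*1 + 1*1 + 1*2 = 4.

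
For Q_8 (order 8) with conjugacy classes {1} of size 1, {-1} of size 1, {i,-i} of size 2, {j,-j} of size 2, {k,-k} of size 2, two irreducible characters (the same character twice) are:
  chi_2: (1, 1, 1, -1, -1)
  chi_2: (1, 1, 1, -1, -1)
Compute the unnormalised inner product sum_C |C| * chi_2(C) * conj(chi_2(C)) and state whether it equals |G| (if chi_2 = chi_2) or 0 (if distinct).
Sum = 8 = |G| = 8; so <chi_2, chi_2> = 1 (norm-1 confirms irreducibility).

Proof sketch: Compute term by term over conjugacy classes (|C| * chi_2(C) * conj(chi_2(C))):
  1*(1)*conj(1) + 1*(1)*conj(1) + 2*(1)*conj(1) + 2*(-1)*conj(-1) + 2*(-1)*conj(-1)
  = (1) + (1) + (2) + (2) + (2)
  = 8.
Dividing by |G| = 8 gives 8/8 = 1, matching the row-orthogonality relation <chi_2, chi_2> = [chi_2 = chi_2].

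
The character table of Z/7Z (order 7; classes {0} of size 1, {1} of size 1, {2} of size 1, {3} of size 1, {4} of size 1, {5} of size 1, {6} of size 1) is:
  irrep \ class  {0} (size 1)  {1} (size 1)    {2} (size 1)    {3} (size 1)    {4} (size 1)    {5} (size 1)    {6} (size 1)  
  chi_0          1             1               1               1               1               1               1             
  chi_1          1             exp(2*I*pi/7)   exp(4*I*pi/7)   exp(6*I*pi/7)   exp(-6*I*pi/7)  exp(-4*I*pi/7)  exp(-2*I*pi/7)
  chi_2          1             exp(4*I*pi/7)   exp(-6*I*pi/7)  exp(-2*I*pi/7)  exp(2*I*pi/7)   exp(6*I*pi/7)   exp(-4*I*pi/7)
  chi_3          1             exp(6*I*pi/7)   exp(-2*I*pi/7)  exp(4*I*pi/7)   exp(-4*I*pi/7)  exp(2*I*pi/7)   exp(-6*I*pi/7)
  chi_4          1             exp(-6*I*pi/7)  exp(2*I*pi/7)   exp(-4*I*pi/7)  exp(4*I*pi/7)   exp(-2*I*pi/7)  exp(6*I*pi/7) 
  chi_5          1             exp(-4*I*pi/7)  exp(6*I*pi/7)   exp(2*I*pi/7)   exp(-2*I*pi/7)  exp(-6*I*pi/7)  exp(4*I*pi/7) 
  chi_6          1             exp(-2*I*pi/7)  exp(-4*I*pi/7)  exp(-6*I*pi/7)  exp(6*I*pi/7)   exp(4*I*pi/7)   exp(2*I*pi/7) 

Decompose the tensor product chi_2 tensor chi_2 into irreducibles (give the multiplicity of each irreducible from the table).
chi_2 tensor chi_2 = chi_4 (all other irreducibles have multiplicity 0).

Details: The character of a tensor product is the pointwise product (chi_2 * chi_2)(C) = chi_2(C) * chi_2(C):
  {0}: (1)*(1), {1}: (exp(4*I*pi/7))*(exp(4*I*pi/7)), {2}: (exp(-6*I*pi/7))*(exp(-6*I*pi/7)), {3}: (exp(-2*I*pi/7))*(exp(-2*I*pi/7)), {4}: (exp(2*I*pi/7))*(exp(2*I*pi/7)), {5}: (exp(6*I*pi/7))*(exp(6*I*pi/7)), {6}: (exp(-4*I*pi/7))*(exp(-4*I*pi/7))
so (chi_2 * chi_2) takes values
  {0} -> 1, {1} -> exp(-6*I*pi/7), {2} -> exp(2*I*pi/7), {3} -> exp(-4*I*pi/7), {4} -> exp(4*I*pi/7), {5} -> exp(-2*I*pi/7), {6} -> exp(6*I*pi/7).
Now take the inner product of this character with each irreducible chi from the table, <chi_2*chi_2, chi> = (1/7) sum_C |C| (chi_2*chi_2)(C) conj(chi(C)):
  <chi_2*chi_2, chi_0> = (1/7)[1*(1)*conj(1) + 1*(exp(-6*I*pi/7))*conj(1) + 1*(exp(2*I*pi/7))*conj(1) + 1*(exp(-4*I*pi/7))*conj(1) + 1*(exp(4*I*pi/7))*conj(1) + 1*(exp(-2*I*pi/7))*conj(1) + 1*(exp(6*I*pi/7))*conj(1)]
      = (1/7)[(1) + (exp(-6*I*pi/7)) + (exp(2*I*pi/7)) + (exp(-4*I*pi/7)) + (exp(4*I*pi/7)) + (exp(-2*I*pi/7)) + (exp(6*I*pi/7))] = 0/7 = 0
  <chi_2*chi_2, chi_1> = (1/7)[1*(1)*conj(1) + 1*(exp(-6*I*pi/7))*conj(exp(2*I*pi/7)) + 1*(exp(2*I*pi/7))*conj(exp(4*I*pi/7)) + 1*(exp(-4*I*pi/7))*conj(exp(6*I*pi/7)) + 1*(exp(4*I*pi/7))*conj(exp(-6*I*pi/7)) + 1*(exp(-2*I*pi/7))*conj(exp(-4*I*pi/7)) + 1*(exp(6*I*pi/7))*conj(exp(-2*I*pi/7))]
      = (1/7)[(1) + (exp(6*I*pi/7)) + (exp(-2*I*pi/7)) + (exp(4*I*pi/7)) + (exp(-4*I*pi/7)) + (exp(2*I*pi/7)) + (exp(-6*I*pi/7))] = 0/7 = 0
  <chi_2*chi_2, chi_2> = (1/7)[1*(1)*conj(1) + 1*(exp(-6*I*pi/7))*conj(exp(4*I*pi/7)) + 1*(exp(2*I*pi/7))*conj(exp(-6*I*pi/7)) + 1*(exp(-4*I*pi/7))*conj(exp(-2*I*pi/7)) + 1*(exp(4*I*pi/7))*conj(exp(2*I*pi/7)) + 1*(exp(-2*I*pi/7))*conj(exp(6*I*pi/7)) + 1*(exp(6*I*pi/7))*conj(exp(-4*I*pi/7))]
      = (1/7)[(1) + (exp(4*I*pi/7)) + (exp(-6*I*pi/7)) + (exp(-2*I*pi/7)) + (exp(2*I*pi/7)) + (exp(6*I*pi/7)) + (exp(-4*I*pi/7))] = 0/7 = 0
  <chi_2*chi_2, chi_3> = (1/7)[1*(1)*conj(1) + 1*(exp(-6*I*pi/7))*conj(exp(6*I*pi/7)) + 1*(exp(2*I*pi/7))*conj(exp(-2*I*pi/7)) + 1*(exp(-4*I*pi/7))*conj(exp(4*I*pi/7)) + 1*(exp(4*I*pi/7))*conj(exp(-4*I*pi/7)) + 1*(exp(-2*I*pi/7))*conj(exp(2*I*pi/7)) + 1*(exp(6*I*pi/7))*conj(exp(-6*I*pi/7))]
      = (1/7)[(1) + (exp(2*I*pi/7)) + (exp(4*I*pi/7)) + (exp(6*I*pi/7)) + (exp(-6*I*pi/7)) + (exp(-4*I*pi/7)) + (exp(-2*I*pi/7))] = 0/7 = 0
  <chi_2*chi_2, chi_4> = (1/7)[1*(1)*conj(1) + 1*(exp(-6*I*pi/7))*conj(exp(-6*I*pi/7)) + 1*(exp(2*I*pi/7))*conj(exp(2*I*pi/7)) + 1*(exp(-4*I*pi/7))*conj(exp(-4*I*pi/7)) + 1*(exp(4*I*pi/7))*conj(exp(4*I*pi/7)) + 1*(exp(-2*I*pi/7))*conj(exp(-2*I*pi/7)) + 1*(exp(6*I*pi/7))*conj(exp(6*I*pi/7))]
      = (1/7)[(1) + (1) + (1) + (1) + (1) + (1) + (1)] = 7/7 = 1
  <chi_2*chi_2, chi_5> = (1/7)[1*(1)*conj(1) + 1*(exp(-6*I*pi/7))*conj(exp(-4*I*pi/7)) + 1*(exp(2*I*pi/7))*conj(exp(6*I*pi/7)) + 1*(exp(-4*I*pi/7))*conj(exp(2*I*pi/7)) + 1*(exp(4*I*pi/7))*conj(exp(-2*I*pi/7)) + 1*(exp(-2*I*pi/7))*conj(exp(-6*I*pi/7)) + 1*(exp(6*I*pi/7))*conj(exp(4*I*pi/7))]
      = (1/7)[(1) + (exp(-2*I*pi/7)) + (exp(-4*I*pi/7)) + (exp(-6*I*pi/7)) + (exp(6*I*pi/7)) + (exp(4*I*pi/7)) + (exp(2*I*pi/7))] = 0/7 = 0
  <chi_2*chi_2, chi_6> = (1/7)[1*(1)*conj(1) + 1*(exp(-6*I*pi/7))*conj(exp(-2*I*pi/7)) + 1*(exp(2*I*pi/7))*conj(exp(-4*I*pi/7)) + 1*(exp(-4*I*pi/7))*conj(exp(-6*I*pi/7)) + 1*(exp(4*I*pi/7))*conj(exp(6*I*pi/7)) + 1*(exp(-2*I*pi/7))*conj(exp(4*I*pi/7)) + 1*(exp(6*I*pi/7))*conj(exp(2*I*pi/7))]
      = (1/7)[(1) + (exp(-4*I*pi/7)) + (exp(6*I*pi/7)) + (exp(2*I*pi/7)) + (exp(-2*I*pi/7)) + (exp(-6*I*pi/7)) + (exp(4*I*pi/7))] = 0/7 = 0
(Exp terms are combined using exp(i*s)*conj(exp(i*t)) = exp(i*(s-t)), and sums of them are collapsed using the identity that for every m > 1 the m distinct m-th roots of unity sum to 0, e.g. 1 + exp(2*I*pi/3) + exp(-2*I*pi/3) = 0.)
Hence the multiplicities are chi_4: 1. Dimension check: dim(chi_2)*dim(chi_2) = 1*1 = 1 and sum (mult * dim) = 1*1 = 1.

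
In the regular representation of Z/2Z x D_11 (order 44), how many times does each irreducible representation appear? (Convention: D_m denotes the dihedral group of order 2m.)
Each irreducible V_i of dimension d_i appears with multiplicity d_i, i.e. rho_reg = (direct sum over all irreducibles V_i) d_i V_i. The irreducible dimensions for Z/2Z x D_11 are 1, 1, 1, 1, 2, 2, 2, 2, 2, 2, 2, 2, 2, 2: 4 irreducibles of dimension 1, each with multiplicity 1; 10 irreducibles of dimension 2, each with multiplicity 2. Total dimension 4*1*1 + 10*2*2 = 44 = |G|.

Derivation: General theorem: in the regular representation of a finite group G, each irreducible appears with multiplicity equal to its dimension. Check: dim(rho_reg) = sum d_i^2 = 1 + 1 + 1 + 1 + 4 + 4 + 4 + 4 + 4 + 4 + 4 + 4 + 4 + 4 = 44 = |G|.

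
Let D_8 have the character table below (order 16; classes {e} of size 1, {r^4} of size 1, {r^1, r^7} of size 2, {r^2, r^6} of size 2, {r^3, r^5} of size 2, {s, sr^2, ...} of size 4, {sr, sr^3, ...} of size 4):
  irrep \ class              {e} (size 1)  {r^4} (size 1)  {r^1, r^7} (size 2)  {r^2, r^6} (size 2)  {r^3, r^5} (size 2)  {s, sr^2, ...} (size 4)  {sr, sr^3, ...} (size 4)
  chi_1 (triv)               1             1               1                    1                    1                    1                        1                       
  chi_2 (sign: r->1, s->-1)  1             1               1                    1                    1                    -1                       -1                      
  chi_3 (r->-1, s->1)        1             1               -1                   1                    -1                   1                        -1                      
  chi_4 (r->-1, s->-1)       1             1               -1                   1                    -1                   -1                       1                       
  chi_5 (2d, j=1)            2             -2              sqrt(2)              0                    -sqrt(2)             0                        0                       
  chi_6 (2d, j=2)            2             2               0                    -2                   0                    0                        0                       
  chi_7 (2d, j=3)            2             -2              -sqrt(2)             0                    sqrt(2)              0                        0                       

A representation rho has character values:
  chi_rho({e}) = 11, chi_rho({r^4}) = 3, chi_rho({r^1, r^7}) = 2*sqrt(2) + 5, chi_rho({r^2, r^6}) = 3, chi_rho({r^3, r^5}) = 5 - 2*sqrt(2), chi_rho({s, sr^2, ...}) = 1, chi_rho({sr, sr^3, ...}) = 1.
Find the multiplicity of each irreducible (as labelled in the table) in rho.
Multiplicities: chi_1: 3, chi_2: 2, chi_3: 0, chi_4: 0, chi_5: 2, chi_6: 1, chi_7: 0.

Solution. Use <chi_rho, chi> = (1/|G|) sum_C |C| * chi_rho(C) * conj(chi(C)) with |G| = 16 for each irreducible chi in the table:
  <chi_rho, chi_1> = (1/16)[1*(11)*conj(1) + 1*(3)*conj(1) + 2*(2*sqrt(2) + 5)*conj(1) + 2*(3)*conj(1) + 2*(5 - 2*sqrt(2))*conj(1) + 4*(1)*conj(1) + 4*(1)*conj(1)]
      = (1/16)[(11) + (3) + (4*sqrt(2) + 10) + (6) + (10 - 4*sqrt(2)) + (4) + (4)] = 48/16 = 3
  <chi_rho, chi_2> = (1/16)[1*(11)*conj(1) + 1*(3)*conj(1) + 2*(2*sqrt(2) + 5)*conj(1) + 2*(3)*conj(1) + 2*(5 - 2*sqrt(2))*conj(1) + 4*(1)*conj(-1) + 4*(1)*conj(-1)]
      = (1/16)[(11) + (3) + (4*sqrt(2) + 10) + (6) + (10 - 4*sqrt(2)) + (-4) + (-4)] = 32/16 = 2
  <chi_rho, chi_3> = (1/16)[1*(11)*conj(1) + 1*(3)*conj(1) + 2*(2*sqrt(2) + 5)*conj(-1) + 2*(3)*conj(1) + 2*(5 - 2*sqrt(2))*conj(-1) + 4*(1)*conj(1) + 4*(1)*conj(-1)]
      = (1/16)[(11) + (3) + (-10 - 4*sqrt(2)) + (6) + (-10 + 4*sqrt(2)) + (4) + (-4)] = 0/16 = 0
  <chi_rho, chi_4> = (1/16)[1*(11)*conj(1) + 1*(3)*conj(1) + 2*(2*sqrt(2) + 5)*conj(-1) + 2*(3)*conj(1) + 2*(5 - 2*sqrt(2))*conj(-1) + 4*(1)*conj(-1) + 4*(1)*conj(1)]
      = (1/16)[(11) + (3) + (-10 - 4*sqrt(2)) + (6) + (-10 + 4*sqrt(2)) + (-4) + (4)] = 0/16 = 0
  <chi_rho, chi_5> = (1/16)[1*(11)*conj(2) + 1*(3)*conj(-2) + 2*(2*sqrt(2) + 5)*conj(sqrt(2)) + 2*(3)*conj(0) + 2*(5 - 2*sqrt(2))*conj(-sqrt(2)) + 4*(1)*conj(0) + 4*(1)*conj(0)]
      = (1/16)[(22) + (-6) + (8 + 10*sqrt(2)) + (0) + (8 - 10*sqrt(2)) + (0) + (0)] = 32/16 = 2
  <chi_rho, chi_6> = (1/16)[1*(11)*conj(2) + 1*(3)*conj(2) + 2*(2*sqrt(2) + 5)*conj(0) + 2*(3)*conj(-2) + 2*(5 - 2*sqrt(2))*conj(0) + 4*(1)*conj(0) + 4*(1)*conj(0)]
      = (1/16)[(22) + (6) + (0) + (-12) + (0) + (0) + (0)] = 16/16 = 1
  <chi_rho, chi_7> = (1/16)[1*(11)*conj(2) + 1*(3)*conj(-2) + 2*(2*sqrt(2) + 5)*conj(-sqrt(2)) + 2*(3)*conj(0) + 2*(5 - 2*sqrt(2))*conj(sqrt(2)) + 4*(1)*conj(0) + 4*(1)*conj(0)]
      = (1/16)[(22) + (-6) + (-10*sqrt(2) - 8) + (0) + (-8 + 10*sqrt(2)) + (0) + (0)] = 0/16 = 0
Dimension check: dim(rho) = sum (mult * dim) = 3*1 + 2*1 + 0*1 + 0*1 + 2*2 + 1*2 + 0*2 = 11 = chi_rho(e) = 11.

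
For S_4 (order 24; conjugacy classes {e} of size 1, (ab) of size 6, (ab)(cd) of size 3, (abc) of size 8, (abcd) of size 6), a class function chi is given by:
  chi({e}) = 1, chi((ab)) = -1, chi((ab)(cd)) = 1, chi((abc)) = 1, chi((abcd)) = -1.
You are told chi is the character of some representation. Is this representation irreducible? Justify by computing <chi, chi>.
Irreducible: <chi, chi> = 1.

Why: <chi, chi> = (1/|G|) sum_C |C| * |chi(C)|^2 = (1/24)[1*|1|^2 + 6*|-1|^2 + 3*|1|^2 + 8*|1|^2 + 6*|-1|^2]
  = (1/24)[(1) + (6) + (3) + (8) + (6)] = 24/24 = 1.
A character is irreducible iff <chi, chi> = 1, so this representation is irreducible.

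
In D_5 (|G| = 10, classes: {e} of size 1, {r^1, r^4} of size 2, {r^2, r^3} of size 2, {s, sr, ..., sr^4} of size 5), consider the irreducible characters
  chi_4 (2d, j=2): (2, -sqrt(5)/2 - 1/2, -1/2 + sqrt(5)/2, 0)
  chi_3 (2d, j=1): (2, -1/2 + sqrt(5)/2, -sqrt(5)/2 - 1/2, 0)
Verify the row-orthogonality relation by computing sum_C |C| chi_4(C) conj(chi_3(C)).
Sum = 0; so <chi_4, chi_3> = 0 (distinct irreducibles are orthogonal).

Reasoning: Compute term by term over conjugacy classes (|C| * chi_4(C) * conj(chi_3(C))):
  1*(2)*conj(2) + 2*(-sqrt(5)/2 - 1/2)*conj(-1/2 + sqrt(5)/2) + 2*(-1/2 + sqrt(5)/2)*conj(-sqrt(5)/2 - 1/2) + 5*(0)*conj(0)
  = (4) + (-2) + (-2) + (0)
  = 0.
Dividing by |G| = 10 gives 0/10 = 0, matching the row-orthogonality relation <chi_4, chi_3> = [chi_4 = chi_3].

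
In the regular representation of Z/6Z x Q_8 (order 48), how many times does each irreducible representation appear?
Each irreducible V_i of dimension d_i appears with multiplicity d_i, i.e. rho_reg = (direct sum over all irreducibles V_i) d_i V_i. The irreducible dimensions for Z/6Z x Q_8 are 1, 1, 1, 1, 1, 1, 1, 1, 1, 1, 1, 1, 1, 1, 1, 1, 1, 1, 1, 1, 1, 1, 1, 1, 2, 2, 2, 2, 2, 2: 24 irreducibles of dimension 1, each with multiplicity 1; 6 irreducibles of dimension 2, each with multiplicity 2. Total dimension 24*1*1 + 6*2*2 = 48 = |G|.

Derivation: General theorem: in the regular representation of a finite group G, each irreducible appears with multiplicity equal to its dimension. Check: dim(rho_reg) = sum d_i^2 = 1 + 1 + 1 + 1 + 1 + 1 + 1 + 1 + 1 + 1 + 1 + 1 + 1 + 1 + 1 + 1 + 1 + 1 + 1 + 1 + 1 + 1 + 1 + 1 + 4 + 4 + 4 + 4 + 4 + 4 = 48 = |G|.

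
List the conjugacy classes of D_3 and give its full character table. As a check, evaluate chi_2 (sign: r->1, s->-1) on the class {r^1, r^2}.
Conjugacy classes: {e} of size 1, {r^1, r^2} of size 2, {s, sr, ..., sr^2} of size 3.
Character table:
  irrep \ class              {e} (size 1)  {r^1, r^2} (size 2)  {s, sr, ..., sr^2} (size 3)
  chi_1 (triv)               1             1                    1                          
  chi_2 (sign: r->1, s->-1)  1             1                    -1                         
  chi_3 (2d, j=1)            2             -1                   0                          

Spot check: chi_2 (sign: r->1, s->-1) on {r^1, r^2} = 1.

Details: D_3 has order 2*3 = 6 with 3 conjugacy classes, hence 3 irreducibles. Sum of squared dims 1 + 1 + 4 = 6 = |G|. Linear characters come from the abelianisation; the 2-dimensional irreps have character r^k -> 2*cos(2*pi*j*k/3), reflections -> 0.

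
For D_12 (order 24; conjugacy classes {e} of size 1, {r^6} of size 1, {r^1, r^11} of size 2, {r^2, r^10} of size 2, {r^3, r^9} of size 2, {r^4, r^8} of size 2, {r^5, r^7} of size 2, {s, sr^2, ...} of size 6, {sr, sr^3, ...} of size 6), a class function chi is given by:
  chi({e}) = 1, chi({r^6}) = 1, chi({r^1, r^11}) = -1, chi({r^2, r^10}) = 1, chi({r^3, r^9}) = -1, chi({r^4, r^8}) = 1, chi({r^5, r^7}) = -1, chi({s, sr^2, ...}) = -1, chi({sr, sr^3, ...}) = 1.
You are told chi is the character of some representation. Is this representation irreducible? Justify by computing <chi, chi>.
Irreducible: <chi, chi> = 1.

Working: <chi, chi> = (1/|G|) sum_C |C| * |chi(C)|^2 = (1/24)[1*|1|^2 + 1*|1|^2 + 2*|-1|^2 + 2*|1|^2 + 2*|-1|^2 + 2*|1|^2 + 2*|-1|^2 + 6*|-1|^2 + 6*|1|^2]
  = (1/24)[(1) + (1) + (2) + (2) + (2) + (2) + (2) + (6) + (6)] = 24/24 = 1.
A character is irreducible iff <chi, chi> = 1, so this representation is irreducible.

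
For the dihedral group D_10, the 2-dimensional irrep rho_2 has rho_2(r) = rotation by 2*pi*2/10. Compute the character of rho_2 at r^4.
chi_{rho_2}(r^4) = 2*cos(2*pi*2*4/10) = -1/2 + sqrt(5)/2

Reasoning: rho_2(r^4) is rotation by angle 2*pi*2*4/10, whose trace is 2*cos(2*pi*2*4/10) = -1/2 + sqrt(5)/2.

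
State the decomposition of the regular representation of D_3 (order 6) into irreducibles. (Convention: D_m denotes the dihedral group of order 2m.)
Each irreducible V_i of dimension d_i appears with multiplicity d_i, i.e. rho_reg = (direct sum over all irreducibles V_i) d_i V_i. The irreducible dimensions for D_3 are 1, 1, 2: 2 irreducibles of dimension 1, each with multiplicity 1; 1 irreducible of dimension 2, with multiplicity 2. Total dimension 2*1*1 + 1*2*2 = 6 = |G|.

Proof sketch: General theorem: in the regular representation of a finite group G, each irreducible appears with multiplicity equal to its dimension. Check: dim(rho_reg) = sum d_i^2 = 1 + 1 + 4 = 6 = |G|.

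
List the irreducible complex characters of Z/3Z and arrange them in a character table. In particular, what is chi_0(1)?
Character table of Z/3Z (irreps indexed chi_0,...,chi_2 with chi_k(m) = zeta_3^(k*m), zeta_3 = exp(2*pi*i/3)):
  irrep \ class  {0} (size 1)  {1} (size 1)    {2} (size 1)  
  chi_0          1             1               1             
  chi_1          1             exp(2*I*pi/3)   exp(-2*I*pi/3)
  chi_2          1             exp(-2*I*pi/3)  exp(2*I*pi/3) 

Spot check: chi_0(1) = zeta_3^(0*1) = zeta_3^0 = 1.

Justification: Z/3Z is abelian, so all 3 irreducible complex representations are 1-dimensional. They are given by chi_k(m) = zeta_3^(k*m) for k = 0,...,2. Row orthogonality: sum_m chi_k(m) conj(chi_l(m)) = 3 * [k = l].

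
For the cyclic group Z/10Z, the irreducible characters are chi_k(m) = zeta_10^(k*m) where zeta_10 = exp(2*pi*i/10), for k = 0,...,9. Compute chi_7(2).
chi_7(2) = zeta_10^14 = exp(4*I*pi/5)

Why: chi_7(2) = zeta_10^(7*2) = zeta_10^14. Since zeta_10^10 = 1, this equals zeta_10^4 = exp(2*pi*i*4/10) = exp(4*I*pi/5).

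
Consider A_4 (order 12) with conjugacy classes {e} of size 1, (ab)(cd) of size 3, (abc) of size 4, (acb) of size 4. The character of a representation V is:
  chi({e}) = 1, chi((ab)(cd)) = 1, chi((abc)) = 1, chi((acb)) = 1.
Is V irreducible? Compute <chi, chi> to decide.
Irreducible: <chi, chi> = 1.

Solution. <chi, chi> = (1/|G|) sum_C |C| * |chi(C)|^2 = (1/12)[1*|1|^2 + 3*|1|^2 + 4*|1|^2 + 4*|1|^2]
  = (1/12)[(1) + (3) + (4) + (4)] = 12/12 = 1.
(Exp terms are combined using exp(i*s)*conj(exp(i*t)) = exp(i*(s-t)), and sums of them are collapsed using the identity that for every m > 1 the m distinct m-th roots of unity sum to 0, e.g. 1 + exp(2*I*pi/3) + exp(-2*I*pi/3) = 0.)
A character is irreducible iff <chi, chi> = 1, so this representation is irreducible.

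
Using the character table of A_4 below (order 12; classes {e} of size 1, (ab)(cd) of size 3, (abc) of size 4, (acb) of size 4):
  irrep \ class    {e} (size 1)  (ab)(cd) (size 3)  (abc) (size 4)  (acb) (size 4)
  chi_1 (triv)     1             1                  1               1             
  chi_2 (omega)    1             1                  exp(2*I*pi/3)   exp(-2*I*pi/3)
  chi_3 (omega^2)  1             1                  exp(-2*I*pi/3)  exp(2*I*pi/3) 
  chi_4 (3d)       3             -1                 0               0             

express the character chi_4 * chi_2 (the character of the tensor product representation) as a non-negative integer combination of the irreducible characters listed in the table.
chi_4 tensor chi_2 = chi_4 (all other irreducibles have multiplicity 0).

Justification: The character of a tensor product is the pointwise product (chi_4 * chi_2)(C) = chi_4(C) * chi_2(C):
  {e}: (3)*(1), (ab)(cd): (-1)*(1), (abc): (0)*(exp(2*I*pi/3)), (acb): (0)*(exp(-2*I*pi/3))
so (chi_4 * chi_2) takes values
  {e} -> 3, (ab)(cd) -> -1, (abc) -> 0, (acb) -> 0.
Now take the inner product of this character with each irreducible chi from the table, <chi_4*chi_2, chi> = (1/12) sum_C |C| (chi_4*chi_2)(C) conj(chi(C)):
  <chi_4*chi_2, chi_1> = (1/12)[1*(3)*conj(1) + 3*(-1)*conj(1) + 4*(0)*conj(1) + 4*(0)*conj(1)]
      = (1/12)[(3) + (-3) + (0) + (0)] = 0/12 = 0
  <chi_4*chi_2, chi_2> = (1/12)[1*(3)*conj(1) + 3*(-1)*conj(1) + 4*(0)*conj(exp(2*I*pi/3)) + 4*(0)*conj(exp(-2*I*pi/3))]
      = (1/12)[(3) + (-3) + (0) + (0)] = 0/12 = 0
  <chi_4*chi_2, chi_3> = (1/12)[1*(3)*conj(1) + 3*(-1)*conj(1) + 4*(0)*conj(exp(-2*I*pi/3)) + 4*(0)*conj(exp(2*I*pi/3))]
      = (1/12)[(3) + (-3) + (0) + (0)] = 0/12 = 0
  <chi_4*chi_2, chi_4> = (1/12)[1*(3)*conj(3) + 3*(-1)*conj(-1) + 4*(0)*conj(0) + 4*(0)*conj(0)]
      = (1/12)[(9) + (3) + (0) + (0)] = 12/12 = 1
(Exp terms are combined using exp(i*s)*conj(exp(i*t)) = exp(i*(s-t)), and sums of them are collapsed using the identity that for every m > 1 the m distinct m-th roots of unity sum to 0, e.g. 1 + exp(2*I*pi/3) + exp(-2*I*pi/3) = 0.)
Hence the multiplicities are chi_4: 1. Dimension check: dim(chi_4)*dim(chi_2) = 3*1 = 3 and sum (mult * dim) = 1*3 = 3.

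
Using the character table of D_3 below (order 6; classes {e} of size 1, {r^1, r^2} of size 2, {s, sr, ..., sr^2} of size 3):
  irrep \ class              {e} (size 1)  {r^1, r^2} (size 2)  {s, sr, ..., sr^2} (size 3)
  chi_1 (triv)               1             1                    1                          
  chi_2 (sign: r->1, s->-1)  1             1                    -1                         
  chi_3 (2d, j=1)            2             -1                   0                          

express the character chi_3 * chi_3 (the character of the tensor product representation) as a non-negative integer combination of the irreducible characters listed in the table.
chi_3 tensor chi_3 = chi_1 + chi_2 + chi_3 (all other irreducibles have multiplicity 0).

Proof sketch: The character of a tensor product is the pointwise product (chi_3 * chi_3)(C) = chi_3(C) * chi_3(C):
  {e}: (2)*(2), {r^1, r^2}: (-1)*(-1), {s, sr, ..., sr^2}: (0)*(0)
so (chi_3 * chi_3) takes values
  {e} -> 4, {r^1, r^2} -> 1, {s, sr, ..., sr^2} -> 0.
Now take the inner product of this character with each irreducible chi from the table, <chi_3*chi_3, chi> = (1/6) sum_C |C| (chi_3*chi_3)(C) conj(chi(C)):
  <chi_3*chi_3, chi_1> = (1/6)[1*(4)*conj(1) + 2*(1)*conj(1) + 3*(0)*conj(1)]
      = (1/6)[(4) + (2) + (0)] = 6/6 = 1
  <chi_3*chi_3, chi_2> = (1/6)[1*(4)*conj(1) + 2*(1)*conj(1) + 3*(0)*conj(-1)]
      = (1/6)[(4) + (2) + (0)] = 6/6 = 1
  <chi_3*chi_3, chi_3> = (1/6)[1*(4)*conj(2) + 2*(1)*conj(-1) + 3*(0)*conj(0)]
      = (1/6)[(8) + (-2) + (0)] = 6/6 = 1
Hence the multiplicities are chi_1: 1, chi_2: 1, chi_3: 1. Dimension check: dim(chi_3)*dim(chi_3) = 2*2 = 4 and sum (mult * dim) = 1*1 + 1*1 + 1*2 = 4.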